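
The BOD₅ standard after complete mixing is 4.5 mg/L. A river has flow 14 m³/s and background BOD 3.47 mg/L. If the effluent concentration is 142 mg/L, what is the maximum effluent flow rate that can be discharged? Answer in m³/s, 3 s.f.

0.105 m³/s

Mass balance at complete mixing: C_std·(Q_w + Q_r) = Q_w·C_e + Q_r·C_b.
Rearranging, Q_w = Q_r·(C_std − C_b)/(C_e − C_std) = 14·(4.5 − 3.47) / (142 − 4.5) = 0.1049 m³/s.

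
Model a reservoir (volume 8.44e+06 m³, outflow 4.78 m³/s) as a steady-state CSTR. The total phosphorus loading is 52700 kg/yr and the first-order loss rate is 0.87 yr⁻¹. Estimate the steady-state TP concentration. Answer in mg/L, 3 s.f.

0.333 mg/L

Outflow Q = 4.78 m³/s × 3.156e+07 s/yr = 1.508e+08 m³/yr.
Steady-state CSTR mass balance: W = Q·C + k·V·C, so C = W/(Q + kV).
Q + kV = 1.508e+08 + 0.87·8.44e+06 = 1.582e+08 m³/yr.
C = 52700/1.582e+08 = 0.0003331 kg/m³ = 0.3331 mg/L.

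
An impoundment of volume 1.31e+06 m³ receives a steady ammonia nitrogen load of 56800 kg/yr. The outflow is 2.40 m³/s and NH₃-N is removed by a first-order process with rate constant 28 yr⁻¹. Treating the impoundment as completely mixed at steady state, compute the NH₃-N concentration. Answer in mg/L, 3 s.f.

0.505 mg/L

Outflow Q = 2.40 m³/s × 3.156e+07 s/yr = 7.574e+07 m³/yr.
Steady-state CSTR mass balance: W = Q·C + k·V·C, so C = W/(Q + kV).
Q + kV = 7.574e+07 + 28·1.31e+06 = 1.124e+08 m³/yr.
C = 56800/1.124e+08 = 0.0005053 kg/m³ = 0.5053 mg/L.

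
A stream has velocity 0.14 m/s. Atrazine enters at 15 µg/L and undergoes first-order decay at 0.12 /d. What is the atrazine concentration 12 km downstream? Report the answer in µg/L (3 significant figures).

Travel time t = 12 km / 0.14 m/s = 1.2e+04/0.14 = 8.571e+04 s = 0.9921 d.
First-order decay: C = 15·exp(−0.12·0.9921) = 15·0.8878 = 13.32 µg/L.

13.3 µg/L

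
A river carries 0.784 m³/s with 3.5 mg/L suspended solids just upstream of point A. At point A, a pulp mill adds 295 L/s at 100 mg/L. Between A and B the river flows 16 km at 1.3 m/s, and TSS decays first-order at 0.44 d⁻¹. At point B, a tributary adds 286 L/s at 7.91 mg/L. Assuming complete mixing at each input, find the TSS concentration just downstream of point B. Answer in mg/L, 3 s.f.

295 L/s = 0.295 m³/s.
After input A: C = (0.784·3.5 + 0.295·100) / 1.079 = 29.88 mg/L.
Over the 16 km reach to input B (t = 1.231e+04 s = 0.1425 d), decay gives C = 29.88·exp(−0.44·0.1425) = 28.07 mg/L.
286 L/s = 0.286 m³/s.
After input B: C = (1.079·28.07 + 0.286·7.91) / 1.365 = 23.84 mg/L.

23.8 mg/L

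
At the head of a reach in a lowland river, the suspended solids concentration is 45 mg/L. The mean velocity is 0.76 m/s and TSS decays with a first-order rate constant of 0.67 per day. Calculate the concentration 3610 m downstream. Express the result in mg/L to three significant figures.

Travel time t = 3610 m / 0.76 m/s = 3610/0.76 = 4750 s = 0.05498 d.
First-order decay: C = 45·exp(−0.67·0.05498) = 45·0.9638 = 43.37 mg/L.

43.4 mg/L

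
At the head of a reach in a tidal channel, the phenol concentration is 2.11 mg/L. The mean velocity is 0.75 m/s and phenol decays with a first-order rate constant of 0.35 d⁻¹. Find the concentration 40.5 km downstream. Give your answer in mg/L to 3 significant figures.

1.70 mg/L

Travel time t = 40.5 km / 0.75 m/s = 4.05e+04/0.75 = 5.4e+04 s = 0.625 d.
First-order decay: C = 2.11·exp(−0.35·0.625) = 2.11·0.8035 = 1.695 mg/L.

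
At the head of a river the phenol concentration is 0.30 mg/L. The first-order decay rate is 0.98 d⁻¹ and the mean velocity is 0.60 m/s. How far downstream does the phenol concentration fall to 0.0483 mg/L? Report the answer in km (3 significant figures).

96.6 km

From C = C₀·e^(−kt), t = ln(C₀/C)/k = ln(0.30/0.0483)/0.98 = 1.826/0.98 = 1.864 d.
Distance = v·t = 0.60 m/s × 1.61e+05 s = 9.661e+04 m = 96.61 km.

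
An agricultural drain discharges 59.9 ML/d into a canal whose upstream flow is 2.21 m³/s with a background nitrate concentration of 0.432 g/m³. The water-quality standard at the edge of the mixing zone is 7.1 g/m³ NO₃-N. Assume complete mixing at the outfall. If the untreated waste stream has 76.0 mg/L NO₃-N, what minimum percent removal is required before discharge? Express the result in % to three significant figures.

62.7 %

59.9 ML/d = 0.6933 m³/s.
Mass balance: 7.1·2.903 = 0.6933·Cₑ + 2.21·0.432.
Cₑ = (20.61 − 0.9547) / 0.6933 = 28.36 mg/L.
Required removal = 1 − 28.36/76.0 = 62.69 %.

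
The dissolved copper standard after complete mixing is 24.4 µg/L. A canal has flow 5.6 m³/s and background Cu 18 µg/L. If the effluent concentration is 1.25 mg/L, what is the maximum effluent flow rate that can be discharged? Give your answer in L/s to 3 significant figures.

18 µg/L = 0.018 mg/L.
24.4 µg/L = 0.0244 mg/L.
Mass balance at complete mixing: C_std·(Q_w + Q_r) = Q_w·C_e + Q_r·C_b.
Rearranging, Q_w = Q_r·(C_std − C_b)/(C_e − C_std) = 5.6·(0.0244 − 0.018) / (1.25 − 0.0244) = 0.02924 m³/s.
= 29.24 L/s.

29.2 L/s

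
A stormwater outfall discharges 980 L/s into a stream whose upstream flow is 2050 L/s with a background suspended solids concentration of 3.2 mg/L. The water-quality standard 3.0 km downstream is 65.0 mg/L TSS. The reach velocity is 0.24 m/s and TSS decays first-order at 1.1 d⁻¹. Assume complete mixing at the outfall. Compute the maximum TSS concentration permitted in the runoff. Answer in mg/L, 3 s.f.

229 mg/L

980 L/s = 0.98 m³/s.
2050 L/s = 2.05 m³/s.
Travel time to the compliance point: t = 3000/0.24 = 1.25e+04 s = 0.1447 d; decay factor exp(−1.1·0.1447) = 0.8529.
So the concentration just after mixing may be at most 65/0.8529 = 76.21 mg/L.
Mass balance: 76.21·3.03 = 0.98·Cₑ + 2.05·3.2.
Cₑ = (230.9 − 6.56) / 0.98 = 228.9 mg/L.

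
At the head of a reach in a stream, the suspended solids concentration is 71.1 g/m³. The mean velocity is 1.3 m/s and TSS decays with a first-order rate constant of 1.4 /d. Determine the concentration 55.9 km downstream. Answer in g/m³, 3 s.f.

Travel time t = 55.9 km / 1.3 m/s = 5.59e+04/1.3 = 4.3e+04 s = 0.4977 d.
First-order decay: C = 71.1·exp(−1.4·0.4977) = 71.1·0.4982 = 35.42 g/m³.

35.4 g/m³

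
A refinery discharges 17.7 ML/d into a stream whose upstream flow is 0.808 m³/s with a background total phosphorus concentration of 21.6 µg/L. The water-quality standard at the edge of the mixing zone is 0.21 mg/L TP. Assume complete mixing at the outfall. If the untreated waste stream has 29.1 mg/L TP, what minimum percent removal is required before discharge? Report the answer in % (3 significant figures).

96.7 %

17.7 ML/d = 0.2049 m³/s.
21.6 µg/L = 0.0216 mg/L.
Mass balance: 0.21·1.013 = 0.2049·Cₑ + 0.808·0.0216.
Cₑ = (0.2127 − 0.01745) / 0.2049 = 0.9531 mg/L.
Required removal = 1 − 0.9531/29.1 = 96.72 %.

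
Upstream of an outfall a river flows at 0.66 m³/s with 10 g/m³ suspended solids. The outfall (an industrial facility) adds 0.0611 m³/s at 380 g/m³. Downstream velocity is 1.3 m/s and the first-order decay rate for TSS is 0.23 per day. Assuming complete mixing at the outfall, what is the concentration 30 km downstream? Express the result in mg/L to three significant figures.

After complete mixing, C₀ = (0.0611·380 + 0.66·10) / 0.7211 = 41.35 mg/L.
Travel time t = 3e+04 m / 1.3 m/s = 2.308e+04 s = 0.2671 d.
C = 41.35·exp(−0.23·0.2671) = 41.35·0.9404 = 38.89 mg/L.

38.9 mg/L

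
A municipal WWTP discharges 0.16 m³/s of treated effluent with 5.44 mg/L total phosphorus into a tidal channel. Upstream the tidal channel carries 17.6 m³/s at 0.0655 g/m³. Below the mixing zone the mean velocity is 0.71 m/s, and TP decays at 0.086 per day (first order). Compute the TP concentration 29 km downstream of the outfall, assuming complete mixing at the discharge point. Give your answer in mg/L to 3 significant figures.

After complete mixing, C₀ = (0.16·5.44 + 17.6·0.0655) / 17.76 = 0.1139 mg/L.
Travel time t = 2.9e+04 m / 0.71 m/s = 4.085e+04 s = 0.4727 d.
C = 0.1139·exp(−0.086·0.4727) = 0.1139·0.9602 = 0.1094 mg/L.

0.109 mg/L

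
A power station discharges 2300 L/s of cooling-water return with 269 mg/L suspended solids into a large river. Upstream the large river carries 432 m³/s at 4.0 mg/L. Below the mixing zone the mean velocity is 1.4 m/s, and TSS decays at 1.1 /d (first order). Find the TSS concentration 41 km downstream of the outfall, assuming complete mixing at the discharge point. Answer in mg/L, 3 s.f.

2300 L/s = 2.3 m³/s.
After complete mixing, C₀ = (2.3·269 + 432·4) / 434.3 = 5.403 mg/L.
Travel time t = 4.1e+04 m / 1.4 m/s = 2.929e+04 s = 0.339 d.
C = 5.403·exp(−1.1·0.339) = 5.403·0.6888 = 3.722 mg/L.

3.72 mg/L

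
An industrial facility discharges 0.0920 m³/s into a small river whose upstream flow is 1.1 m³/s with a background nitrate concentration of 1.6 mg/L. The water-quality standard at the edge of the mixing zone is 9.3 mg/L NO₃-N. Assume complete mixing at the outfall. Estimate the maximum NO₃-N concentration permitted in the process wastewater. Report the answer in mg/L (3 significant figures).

101 mg/L

Mass balance: 9.3·1.192 = 0.092·Cₑ + 1.1·1.6.
Cₑ = (11.09 − 1.76) / 0.092 = 101.4 mg/L.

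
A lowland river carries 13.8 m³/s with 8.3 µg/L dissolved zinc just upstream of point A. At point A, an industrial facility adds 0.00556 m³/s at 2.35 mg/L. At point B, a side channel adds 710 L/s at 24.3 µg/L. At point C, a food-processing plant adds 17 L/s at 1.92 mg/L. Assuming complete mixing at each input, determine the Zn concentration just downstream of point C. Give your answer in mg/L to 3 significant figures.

0.0122 mg/L

8.3 µg/L = 0.0083 mg/L.
After input A: C = (13.8·0.0083 + 0.00556·2.35) / 13.81 = 0.009243 mg/L.
710 L/s = 0.71 m³/s.
24.3 µg/L = 0.0243 mg/L.
After input B: C = (13.81·0.009243 + 0.71·0.0243) / 14.52 = 0.00998 mg/L.
17 L/s = 0.017 m³/s.
After input C: C = (14.52·0.00998 + 0.017·1.92) / 14.53 = 0.01221 mg/L.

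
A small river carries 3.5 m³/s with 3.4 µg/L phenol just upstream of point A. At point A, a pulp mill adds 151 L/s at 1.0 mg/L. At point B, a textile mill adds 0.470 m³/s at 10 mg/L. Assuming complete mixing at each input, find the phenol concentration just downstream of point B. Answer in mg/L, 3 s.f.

1.18 mg/L

3.4 µg/L = 0.0034 mg/L.
151 L/s = 0.151 m³/s.
After input A: C = (3.5·0.0034 + 0.151·1) / 3.651 = 0.04462 mg/L.
After input B: C = (3.651·0.04462 + 0.47·10) / 4.121 = 1.18 mg/L.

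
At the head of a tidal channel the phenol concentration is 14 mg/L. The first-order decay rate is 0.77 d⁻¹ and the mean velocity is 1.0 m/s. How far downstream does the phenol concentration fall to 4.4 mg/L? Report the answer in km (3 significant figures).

From C = C₀·e^(−kt), t = ln(C₀/C)/k = ln(14/4.4)/0.77 = 1.157/0.77 = 1.503 d.
Distance = v·t = 1.0 m/s × 1.299e+05 s = 1.299e+05 m = 129.9 km.

130 km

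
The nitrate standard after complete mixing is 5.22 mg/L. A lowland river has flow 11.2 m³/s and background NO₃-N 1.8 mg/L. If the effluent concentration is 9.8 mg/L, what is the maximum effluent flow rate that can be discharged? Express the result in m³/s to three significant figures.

8.36 m³/s

Mass balance at complete mixing: C_std·(Q_w + Q_r) = Q_w·C_e + Q_r·C_b.
Rearranging, Q_w = Q_r·(C_std − C_b)/(C_e − C_std) = 11.2·(5.22 − 1.8) / (9.8 − 5.22) = 8.363 m³/s.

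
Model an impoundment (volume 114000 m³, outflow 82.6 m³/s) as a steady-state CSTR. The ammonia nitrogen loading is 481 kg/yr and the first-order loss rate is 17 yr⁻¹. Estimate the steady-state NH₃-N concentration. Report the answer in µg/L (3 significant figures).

Outflow Q = 82.6 m³/s × 3.156e+07 s/yr = 2.607e+09 m³/yr.
Steady-state CSTR mass balance: W = Q·C + k·V·C, so C = W/(Q + kV).
Q + kV = 2.607e+09 + 17·114000 = 2.609e+09 m³/yr.
C = 481/2.609e+09 = 1.844e-07 kg/m³ = 0.0001844 mg/L = 0.1844 µg/L.

0.184 µg/L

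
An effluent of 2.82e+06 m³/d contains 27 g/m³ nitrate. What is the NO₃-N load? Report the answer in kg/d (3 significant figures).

76100 kg/d

2.82e+06 m³/d = 32.64 m³/s.
Mass flux = Q·C = 32.64 m³/s × 27 g/m³ = 881.2 g/s.
= 881.2 g/s × 86.4 = 7.614e+04 kg/d.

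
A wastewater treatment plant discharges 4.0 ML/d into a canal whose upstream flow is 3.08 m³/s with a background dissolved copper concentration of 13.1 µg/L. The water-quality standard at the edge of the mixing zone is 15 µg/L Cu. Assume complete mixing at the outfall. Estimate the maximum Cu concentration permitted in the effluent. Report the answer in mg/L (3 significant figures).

0.141 mg/L

4.0 ML/d = 0.0463 m³/s.
13.1 µg/L = 0.0131 mg/L.
15 µg/L = 0.015 mg/L.
Mass balance: 0.015·3.126 = 0.0463·Cₑ + 3.08·0.0131.
Cₑ = (0.04689 − 0.04035) / 0.0463 = 0.1414 mg/L.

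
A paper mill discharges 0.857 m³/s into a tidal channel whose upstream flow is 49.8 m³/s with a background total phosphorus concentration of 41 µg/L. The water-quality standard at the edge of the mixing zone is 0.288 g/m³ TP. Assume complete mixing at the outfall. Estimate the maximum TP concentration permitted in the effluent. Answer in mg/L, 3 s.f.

14.6 mg/L

41 µg/L = 0.041 mg/L.
Mass balance: 0.288·50.66 = 0.857·Cₑ + 49.8·0.041.
Cₑ = (14.59 − 2.042) / 0.857 = 14.64 mg/L.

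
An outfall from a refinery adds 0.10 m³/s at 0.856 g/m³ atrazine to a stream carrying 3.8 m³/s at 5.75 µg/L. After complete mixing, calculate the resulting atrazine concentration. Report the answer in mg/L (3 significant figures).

0.0276 mg/L

5.75 µg/L = 0.00575 mg/L.
Conservation of mass across the mixing zone: C = (0.1·0.856 + 3.8·0.00575) / (0.1 + 3.8) = 0.1075/3.9 = 0.02755 mg/L.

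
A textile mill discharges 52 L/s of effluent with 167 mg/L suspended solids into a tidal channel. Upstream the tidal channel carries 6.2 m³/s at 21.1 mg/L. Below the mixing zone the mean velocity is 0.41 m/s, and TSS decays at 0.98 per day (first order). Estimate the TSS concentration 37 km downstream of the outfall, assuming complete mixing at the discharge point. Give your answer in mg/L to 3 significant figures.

52 L/s = 0.052 m³/s.
After complete mixing, C₀ = (0.052·167 + 6.2·21.1) / 6.252 = 22.31 mg/L.
Travel time t = 3.7e+04 m / 0.41 m/s = 9.024e+04 s = 1.044 d.
C = 22.31·exp(−0.98·1.044) = 22.31·0.3593 = 8.017 mg/L.

8.02 mg/L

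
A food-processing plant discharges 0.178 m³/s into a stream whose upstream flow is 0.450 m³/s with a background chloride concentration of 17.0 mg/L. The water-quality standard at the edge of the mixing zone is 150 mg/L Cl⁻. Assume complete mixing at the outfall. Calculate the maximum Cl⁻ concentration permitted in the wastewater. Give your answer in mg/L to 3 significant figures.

Mass balance: 150·0.628 = 0.178·Cₑ + 0.45·17.
Cₑ = (94.2 − 7.65) / 0.178 = 486.2 mg/L.

486 mg/L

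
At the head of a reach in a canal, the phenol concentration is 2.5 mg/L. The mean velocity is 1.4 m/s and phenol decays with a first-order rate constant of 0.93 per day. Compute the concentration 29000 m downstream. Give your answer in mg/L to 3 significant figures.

Travel time t = 29000 m / 1.4 m/s = 2.9e+04/1.4 = 2.071e+04 s = 0.2397 d.
First-order decay: C = 2.5·exp(−0.93·0.2397) = 2.5·0.8001 = 2 mg/L.

2.00 mg/L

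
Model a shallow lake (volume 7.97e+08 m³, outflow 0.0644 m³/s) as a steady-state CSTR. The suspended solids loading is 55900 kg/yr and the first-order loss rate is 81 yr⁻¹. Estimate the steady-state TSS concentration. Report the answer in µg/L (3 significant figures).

0.866 µg/L

Outflow Q = 0.0644 m³/s × 3.156e+07 s/yr = 2.032e+06 m³/yr.
Steady-state CSTR mass balance: W = Q·C + k·V·C, so C = W/(Q + kV).
Q + kV = 2.032e+06 + 81·7.97e+08 = 6.456e+10 m³/yr.
C = 55900/6.456e+10 = 8.659e-07 kg/m³ = 0.0008659 mg/L = 0.8659 µg/L.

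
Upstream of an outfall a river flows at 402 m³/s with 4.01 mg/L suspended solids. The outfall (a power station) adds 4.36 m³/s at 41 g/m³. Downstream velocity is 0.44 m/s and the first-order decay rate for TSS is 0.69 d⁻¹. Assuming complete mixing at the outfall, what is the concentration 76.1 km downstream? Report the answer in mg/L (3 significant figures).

After complete mixing, C₀ = (4.36·41 + 402·4.01) / 406.4 = 4.407 mg/L.
Travel time t = 7.61e+04 m / 0.44 m/s = 1.73e+05 s = 2.002 d.
C = 4.407·exp(−0.69·2.002) = 4.407·0.2513 = 1.107 mg/L.

1.11 mg/L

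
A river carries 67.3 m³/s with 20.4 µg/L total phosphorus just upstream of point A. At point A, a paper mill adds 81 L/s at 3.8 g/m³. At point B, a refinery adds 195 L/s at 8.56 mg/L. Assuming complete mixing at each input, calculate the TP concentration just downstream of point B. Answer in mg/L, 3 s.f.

0.0496 mg/L

20.4 µg/L = 0.0204 mg/L.
81 L/s = 0.081 m³/s.
After input A: C = (67.3·0.0204 + 0.081·3.8) / 67.38 = 0.02494 mg/L.
195 L/s = 0.195 m³/s.
After input B: C = (67.38·0.02494 + 0.195·8.56) / 67.58 = 0.04957 mg/L.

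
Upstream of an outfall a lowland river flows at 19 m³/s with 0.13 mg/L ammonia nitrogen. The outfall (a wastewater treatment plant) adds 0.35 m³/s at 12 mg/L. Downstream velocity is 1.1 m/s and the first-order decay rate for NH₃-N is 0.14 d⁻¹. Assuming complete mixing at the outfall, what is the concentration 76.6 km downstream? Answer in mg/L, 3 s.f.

0.308 mg/L

After complete mixing, C₀ = (0.35·12 + 19·0.13) / 19.35 = 0.3447 mg/L.
Travel time t = 7.66e+04 m / 1.1 m/s = 6.964e+04 s = 0.806 d.
C = 0.3447·exp(−0.14·0.806) = 0.3447·0.8933 = 0.3079 mg/L.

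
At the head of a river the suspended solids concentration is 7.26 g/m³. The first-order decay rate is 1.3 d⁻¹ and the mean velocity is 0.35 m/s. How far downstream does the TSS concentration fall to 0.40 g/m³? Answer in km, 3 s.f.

67.4 km

From C = C₀·e^(−kt), t = ln(C₀/C)/k = ln(7.26/0.40)/1.3 = 2.899/1.3 = 2.23 d.
Distance = v·t = 0.35 m/s × 1.927e+05 s = 6.743e+04 m = 67.43 km.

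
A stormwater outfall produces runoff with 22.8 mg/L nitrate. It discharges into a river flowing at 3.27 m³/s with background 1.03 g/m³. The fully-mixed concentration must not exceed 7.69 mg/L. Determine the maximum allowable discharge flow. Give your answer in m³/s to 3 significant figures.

Mass balance at complete mixing: C_std·(Q_w + Q_r) = Q_w·C_e + Q_r·C_b.
Rearranging, Q_w = Q_r·(C_std − C_b)/(C_e − C_std) = 3.27·(7.69 − 1.03) / (22.8 − 7.69) = 1.441 m³/s.

1.44 m³/s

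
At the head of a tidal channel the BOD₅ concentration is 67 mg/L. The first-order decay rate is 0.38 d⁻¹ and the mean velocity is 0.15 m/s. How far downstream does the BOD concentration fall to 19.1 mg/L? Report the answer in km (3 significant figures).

From C = C₀·e^(−kt), t = ln(C₀/C)/k = ln(67/19.1)/0.38 = 1.255/0.38 = 3.303 d.
Distance = v·t = 0.15 m/s × 2.853e+05 s = 4.28e+04 m = 42.8 km.

42.8 km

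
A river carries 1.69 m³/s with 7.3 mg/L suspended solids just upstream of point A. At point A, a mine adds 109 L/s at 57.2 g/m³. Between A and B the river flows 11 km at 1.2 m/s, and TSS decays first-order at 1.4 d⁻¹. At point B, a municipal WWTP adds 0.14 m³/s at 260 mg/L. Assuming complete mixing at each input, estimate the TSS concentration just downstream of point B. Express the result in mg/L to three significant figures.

109 L/s = 0.109 m³/s.
After input A: C = (1.69·7.3 + 0.109·57.2) / 1.799 = 10.32 mg/L.
Over the 11 km reach to input B (t = 9167 s = 0.1061 d), decay gives C = 10.32·exp(−1.4·0.1061) = 8.898 mg/L.
After input B: C = (1.799·8.898 + 0.14·260) / 1.939 = 27.03 mg/L.

27.0 mg/L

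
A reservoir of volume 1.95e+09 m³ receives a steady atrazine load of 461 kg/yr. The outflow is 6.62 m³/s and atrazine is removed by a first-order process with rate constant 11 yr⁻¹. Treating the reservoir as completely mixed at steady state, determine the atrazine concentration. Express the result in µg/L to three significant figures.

0.0213 µg/L

Outflow Q = 6.62 m³/s × 3.156e+07 s/yr = 2.089e+08 m³/yr.
Steady-state CSTR mass balance: W = Q·C + k·V·C, so C = W/(Q + kV).
Q + kV = 2.089e+08 + 11·1.95e+09 = 2.166e+10 m³/yr.
C = 461/2.166e+10 = 2.128e-08 kg/m³ = 2.128e-05 mg/L = 0.02128 µg/L.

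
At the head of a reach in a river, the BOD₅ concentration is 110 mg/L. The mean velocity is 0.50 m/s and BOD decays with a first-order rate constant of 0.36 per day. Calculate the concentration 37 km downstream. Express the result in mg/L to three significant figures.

Travel time t = 37 km / 0.50 m/s = 3.7e+04/0.50 = 7.4e+04 s = 0.8565 d.
First-order decay: C = 110·exp(−0.36·0.8565) = 110·0.7347 = 80.81 mg/L.

80.8 mg/L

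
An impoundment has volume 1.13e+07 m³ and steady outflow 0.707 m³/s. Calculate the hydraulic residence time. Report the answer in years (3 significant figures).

0.506 yr

Q = 0.707 m³/s × 3.156e+07 s/yr = 2.231e+07 m³/yr.
Hydraulic residence time τ = V/Q = 1.13e+07/2.231e+07 = 0.5065 yr.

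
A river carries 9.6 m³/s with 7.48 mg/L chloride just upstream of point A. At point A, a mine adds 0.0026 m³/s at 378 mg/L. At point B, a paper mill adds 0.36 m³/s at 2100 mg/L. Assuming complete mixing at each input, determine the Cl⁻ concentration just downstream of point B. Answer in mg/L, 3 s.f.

After input A: C = (9.6·7.48 + 0.0026·378) / 9.603 = 7.58 mg/L.
After input B: C = (9.603·7.58 + 0.36·2100) / 9.963 = 83.19 mg/L.

83.2 mg/L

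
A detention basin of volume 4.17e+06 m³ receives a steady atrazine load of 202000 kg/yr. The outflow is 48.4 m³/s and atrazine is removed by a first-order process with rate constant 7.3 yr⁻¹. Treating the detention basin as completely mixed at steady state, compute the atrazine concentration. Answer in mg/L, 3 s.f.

Outflow Q = 48.4 m³/s × 3.156e+07 s/yr = 1.527e+09 m³/yr.
Steady-state CSTR mass balance: W = Q·C + k·V·C, so C = W/(Q + kV).
Q + kV = 1.527e+09 + 7.3·4.17e+06 = 1.558e+09 m³/yr.
C = 202000/1.558e+09 = 0.0001297 kg/m³ = 0.1297 mg/L.

0.130 mg/L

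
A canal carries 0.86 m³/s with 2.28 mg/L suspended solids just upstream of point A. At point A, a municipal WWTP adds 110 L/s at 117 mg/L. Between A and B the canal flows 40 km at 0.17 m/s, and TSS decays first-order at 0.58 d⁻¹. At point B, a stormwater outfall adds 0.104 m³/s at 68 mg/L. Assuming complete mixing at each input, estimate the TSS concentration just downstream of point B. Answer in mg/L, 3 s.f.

110 L/s = 0.11 m³/s.
After input A: C = (0.86·2.28 + 0.11·117) / 0.97 = 15.29 mg/L.
Over the 40 km reach to input B (t = 2.353e+05 s = 2.723 d), decay gives C = 15.29·exp(−0.58·2.723) = 3.151 mg/L.
After input B: C = (0.97·3.151 + 0.104·68) / 1.074 = 9.43 mg/L.

9.43 mg/L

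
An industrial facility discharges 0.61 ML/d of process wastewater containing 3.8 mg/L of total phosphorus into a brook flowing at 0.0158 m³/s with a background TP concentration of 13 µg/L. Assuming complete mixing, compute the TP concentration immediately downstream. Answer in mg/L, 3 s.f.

0.61 ML/d = 0.00706 m³/s.
13 µg/L = 0.013 mg/L.
Flow-weighted mixing gives C = (0.00706·3.8 + 0.0158·0.013) / (0.00706 + 0.0158) = 0.02703/0.02286 = 1.183 mg/L.

1.18 mg/L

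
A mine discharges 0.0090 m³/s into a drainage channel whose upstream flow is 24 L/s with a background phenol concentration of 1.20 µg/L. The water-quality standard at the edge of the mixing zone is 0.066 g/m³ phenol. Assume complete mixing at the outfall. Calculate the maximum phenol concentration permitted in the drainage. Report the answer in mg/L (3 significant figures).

0.239 mg/L

24 L/s = 0.024 m³/s.
1.20 µg/L = 0.0012 mg/L.
Mass balance: 0.066·0.033 = 0.009·Cₑ + 0.024·0.0012.
Cₑ = (0.002178 − 2.88e-05) / 0.009 = 0.2388 mg/L.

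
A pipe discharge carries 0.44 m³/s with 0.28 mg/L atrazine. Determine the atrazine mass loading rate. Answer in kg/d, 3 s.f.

Mass flux = Q·C = 0.44 m³/s × 0.28 g/m³ = 0.1232 g/s.
= 0.1232 g/s × 86.4 = 10.64 kg/d.

10.6 kg/d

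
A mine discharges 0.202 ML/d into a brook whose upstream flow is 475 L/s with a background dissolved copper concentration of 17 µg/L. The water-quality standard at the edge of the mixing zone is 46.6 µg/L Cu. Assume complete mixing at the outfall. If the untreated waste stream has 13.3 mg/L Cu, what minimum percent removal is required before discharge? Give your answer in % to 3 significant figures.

54.4 %

0.202 ML/d = 0.002338 m³/s.
475 L/s = 0.475 m³/s.
17 µg/L = 0.017 mg/L.
46.6 µg/L = 0.0466 mg/L.
Mass balance: 0.0466·0.4773 = 0.002338·Cₑ + 0.475·0.017.
Cₑ = (0.02224 − 0.008075) / 0.002338 = 6.06 mg/L.
Required removal = 1 − 6.06/13.3 = 54.43 %.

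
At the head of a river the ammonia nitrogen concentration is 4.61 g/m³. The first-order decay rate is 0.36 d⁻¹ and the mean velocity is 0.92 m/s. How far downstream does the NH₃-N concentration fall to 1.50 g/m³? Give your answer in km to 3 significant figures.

From C = C₀·e^(−kt), t = ln(C₀/C)/k = ln(4.61/1.50)/0.36 = 1.123/0.36 = 3.119 d.
Distance = v·t = 0.92 m/s × 2.695e+05 s = 2.479e+05 m = 247.9 km.

248 km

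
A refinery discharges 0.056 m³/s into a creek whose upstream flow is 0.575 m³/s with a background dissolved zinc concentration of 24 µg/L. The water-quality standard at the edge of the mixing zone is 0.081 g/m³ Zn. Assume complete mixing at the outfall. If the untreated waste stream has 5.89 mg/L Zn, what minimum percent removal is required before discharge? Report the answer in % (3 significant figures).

24 µg/L = 0.024 mg/L.
Mass balance: 0.081·0.631 = 0.056·Cₑ + 0.575·0.024.
Cₑ = (0.05111 − 0.0138) / 0.056 = 0.6663 mg/L.
Required removal = 1 − 0.6663/5.89 = 88.69 %.

88.7 %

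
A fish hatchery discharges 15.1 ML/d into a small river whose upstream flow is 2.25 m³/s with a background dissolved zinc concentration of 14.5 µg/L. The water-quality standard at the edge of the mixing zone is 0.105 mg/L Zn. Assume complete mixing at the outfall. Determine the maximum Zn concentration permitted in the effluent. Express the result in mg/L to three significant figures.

1.27 mg/L

15.1 ML/d = 0.1748 m³/s.
14.5 µg/L = 0.0145 mg/L.
Mass balance: 0.105·2.425 = 0.1748·Cₑ + 2.25·0.0145.
Cₑ = (0.2546 − 0.03263) / 0.1748 = 1.27 mg/L.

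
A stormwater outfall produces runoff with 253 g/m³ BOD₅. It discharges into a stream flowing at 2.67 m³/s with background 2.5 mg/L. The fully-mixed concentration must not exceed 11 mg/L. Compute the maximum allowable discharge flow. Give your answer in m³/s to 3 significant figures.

Mass balance at complete mixing: C_std·(Q_w + Q_r) = Q_w·C_e + Q_r·C_b.
Rearranging, Q_w = Q_r·(C_std − C_b)/(C_e − C_std) = 2.67·(11 − 2.5) / (253 − 11) = 0.09378 m³/s.

0.0938 m³/s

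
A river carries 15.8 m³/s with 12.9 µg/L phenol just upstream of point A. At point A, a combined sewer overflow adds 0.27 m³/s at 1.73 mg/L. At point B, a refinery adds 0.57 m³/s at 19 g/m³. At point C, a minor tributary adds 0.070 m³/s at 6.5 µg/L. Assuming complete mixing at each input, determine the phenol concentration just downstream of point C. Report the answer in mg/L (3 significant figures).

0.688 mg/L

12.9 µg/L = 0.0129 mg/L.
After input A: C = (15.8·0.0129 + 0.27·1.73) / 16.07 = 0.04175 mg/L.
After input B: C = (16.07·0.04175 + 0.57·19) / 16.64 = 0.6912 mg/L.
6.5 µg/L = 0.0065 mg/L.
After input C: C = (16.64·0.6912 + 0.07·0.0065) / 16.71 = 0.6883 mg/L.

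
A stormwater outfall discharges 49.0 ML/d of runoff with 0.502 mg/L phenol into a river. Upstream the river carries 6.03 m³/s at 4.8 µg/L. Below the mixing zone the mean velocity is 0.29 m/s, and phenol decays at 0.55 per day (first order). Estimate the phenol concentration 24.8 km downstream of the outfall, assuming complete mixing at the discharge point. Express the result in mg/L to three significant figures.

0.0276 mg/L

49.0 ML/d = 0.5671 m³/s.
4.8 µg/L = 0.0048 mg/L.
After complete mixing, C₀ = (0.5671·0.502 + 6.03·0.0048) / 6.597 = 0.04754 mg/L.
Travel time t = 2.48e+04 m / 0.29 m/s = 8.552e+04 s = 0.9898 d.
C = 0.04754·exp(−0.55·0.9898) = 0.04754·0.5802 = 0.02758 mg/L.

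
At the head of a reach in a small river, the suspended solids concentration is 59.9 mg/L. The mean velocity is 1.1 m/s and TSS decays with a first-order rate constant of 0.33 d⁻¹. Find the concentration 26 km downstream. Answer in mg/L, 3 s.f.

Travel time t = 26 km / 1.1 m/s = 2.6e+04/1.1 = 2.364e+04 s = 0.2736 d.
First-order decay: C = 59.9·exp(−0.33·0.2736) = 59.9·0.9137 = 54.73 mg/L.

54.7 mg/L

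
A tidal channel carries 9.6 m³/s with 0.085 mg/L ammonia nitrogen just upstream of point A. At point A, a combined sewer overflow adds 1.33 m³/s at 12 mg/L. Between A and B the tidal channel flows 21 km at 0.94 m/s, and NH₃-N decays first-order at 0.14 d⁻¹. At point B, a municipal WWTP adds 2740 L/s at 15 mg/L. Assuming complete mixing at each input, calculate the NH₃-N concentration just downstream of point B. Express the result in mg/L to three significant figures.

After input A: C = (9.6·0.085 + 1.33·12) / 10.93 = 1.535 mg/L.
Over the 21 km reach to input B (t = 2.234e+04 s = 0.2586 d), decay gives C = 1.535·exp(−0.14·0.2586) = 1.48 mg/L.
2740 L/s = 2.74 m³/s.
After input B: C = (10.93·1.48 + 2.74·15) / 13.67 = 4.19 mg/L.

4.19 mg/L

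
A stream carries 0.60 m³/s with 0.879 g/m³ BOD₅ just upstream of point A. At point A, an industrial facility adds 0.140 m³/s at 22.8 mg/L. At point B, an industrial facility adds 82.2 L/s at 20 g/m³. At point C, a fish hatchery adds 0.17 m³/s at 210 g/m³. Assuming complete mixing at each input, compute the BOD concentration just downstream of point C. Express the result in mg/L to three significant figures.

After input A: C = (0.6·0.879 + 0.14·22.8) / 0.74 = 5.026 mg/L.
82.2 L/s = 0.0822 m³/s.
After input B: C = (0.74·5.026 + 0.0822·20) / 0.8222 = 6.523 mg/L.
After input C: C = (0.8222·6.523 + 0.17·210) / 0.9922 = 41.39 mg/L.

41.4 mg/L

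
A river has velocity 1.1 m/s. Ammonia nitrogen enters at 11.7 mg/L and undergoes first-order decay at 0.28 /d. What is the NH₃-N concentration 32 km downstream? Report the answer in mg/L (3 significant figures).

Travel time t = 32 km / 1.1 m/s = 3.2e+04/1.1 = 2.909e+04 s = 0.3367 d.
First-order decay: C = 11.7·exp(−0.28·0.3367) = 11.7·0.91 = 10.65 mg/L.

10.6 mg/L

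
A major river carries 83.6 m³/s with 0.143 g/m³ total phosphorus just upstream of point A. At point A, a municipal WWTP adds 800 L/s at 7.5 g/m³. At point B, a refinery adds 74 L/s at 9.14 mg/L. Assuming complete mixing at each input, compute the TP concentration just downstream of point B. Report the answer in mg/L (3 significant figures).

0.221 mg/L

800 L/s = 0.8 m³/s.
After input A: C = (83.6·0.143 + 0.8·7.5) / 84.4 = 0.2127 mg/L.
74 L/s = 0.074 m³/s.
After input B: C = (84.4·0.2127 + 0.074·9.14) / 84.47 = 0.2206 mg/L.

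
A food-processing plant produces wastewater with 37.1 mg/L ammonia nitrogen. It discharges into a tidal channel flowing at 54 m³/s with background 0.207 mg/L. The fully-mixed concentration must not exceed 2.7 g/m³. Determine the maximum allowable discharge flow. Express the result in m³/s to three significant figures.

3.91 m³/s

Mass balance at complete mixing: C_std·(Q_w + Q_r) = Q_w·C_e + Q_r·C_b.
Rearranging, Q_w = Q_r·(C_std − C_b)/(C_e − C_std) = 54·(2.7 − 0.207) / (37.1 − 2.7) = 3.913 m³/s.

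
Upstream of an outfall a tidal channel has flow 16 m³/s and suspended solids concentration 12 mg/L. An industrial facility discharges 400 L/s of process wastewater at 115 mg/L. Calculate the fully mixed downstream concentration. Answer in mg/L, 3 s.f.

400 L/s = 0.4 m³/s.
By mass balance at complete mixing, C = (0.4·115 + 16·12) / (0.4 + 16) = 238/16.4 = 14.51 mg/L.

14.5 mg/L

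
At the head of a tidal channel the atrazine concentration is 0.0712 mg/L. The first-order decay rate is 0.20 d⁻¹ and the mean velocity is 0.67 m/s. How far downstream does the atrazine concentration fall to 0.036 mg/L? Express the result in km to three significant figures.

197 km

From C = C₀·e^(−kt), t = ln(C₀/C)/k = ln(0.0712/0.036)/0.20 = 0.682/0.20 = 3.41 d.
Distance = v·t = 0.67 m/s × 2.946e+05 s = 1.974e+05 m = 197.4 km.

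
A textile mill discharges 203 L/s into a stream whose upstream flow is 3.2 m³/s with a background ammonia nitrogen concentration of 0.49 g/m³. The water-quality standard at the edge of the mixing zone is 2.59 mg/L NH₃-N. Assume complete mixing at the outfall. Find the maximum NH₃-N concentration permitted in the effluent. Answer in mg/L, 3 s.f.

35.7 mg/L

203 L/s = 0.203 m³/s.
Mass balance: 2.59·3.403 = 0.203·Cₑ + 3.2·0.49.
Cₑ = (8.814 − 1.568) / 0.203 = 35.69 mg/L.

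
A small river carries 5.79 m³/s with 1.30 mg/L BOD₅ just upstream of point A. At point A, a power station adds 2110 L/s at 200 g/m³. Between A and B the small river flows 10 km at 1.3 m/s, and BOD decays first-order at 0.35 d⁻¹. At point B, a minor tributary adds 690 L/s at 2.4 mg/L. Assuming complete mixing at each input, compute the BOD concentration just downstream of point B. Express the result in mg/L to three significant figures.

48.7 mg/L

2110 L/s = 2.11 m³/s.
After input A: C = (5.79·1.3 + 2.11·200) / 7.9 = 54.37 mg/L.
Over the 10 km reach to input B (t = 7692 s = 0.08903 d), decay gives C = 54.37·exp(−0.35·0.08903) = 52.7 mg/L.
690 L/s = 0.69 m³/s.
After input B: C = (7.9·52.7 + 0.69·2.4) / 8.59 = 48.66 mg/L.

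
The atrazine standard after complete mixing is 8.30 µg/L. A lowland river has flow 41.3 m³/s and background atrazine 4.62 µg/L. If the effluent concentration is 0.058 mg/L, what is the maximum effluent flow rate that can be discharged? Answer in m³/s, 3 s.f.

3.06 m³/s

4.62 µg/L = 0.00462 mg/L.
8.30 µg/L = 0.0083 mg/L.
Mass balance at complete mixing: C_std·(Q_w + Q_r) = Q_w·C_e + Q_r·C_b.
Rearranging, Q_w = Q_r·(C_std − C_b)/(C_e − C_std) = 41.3·(0.0083 − 0.00462) / (0.058 − 0.0083) = 3.058 m³/s.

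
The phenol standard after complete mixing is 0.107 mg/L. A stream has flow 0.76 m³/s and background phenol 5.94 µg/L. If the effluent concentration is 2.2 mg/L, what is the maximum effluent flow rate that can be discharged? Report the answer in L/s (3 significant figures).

36.7 L/s

5.94 µg/L = 0.00594 mg/L.
Mass balance at complete mixing: C_std·(Q_w + Q_r) = Q_w·C_e + Q_r·C_b.
Rearranging, Q_w = Q_r·(C_std − C_b)/(C_e − C_std) = 0.76·(0.107 − 0.00594) / (2.2 − 0.107) = 0.0367 m³/s.
= 36.7 L/s.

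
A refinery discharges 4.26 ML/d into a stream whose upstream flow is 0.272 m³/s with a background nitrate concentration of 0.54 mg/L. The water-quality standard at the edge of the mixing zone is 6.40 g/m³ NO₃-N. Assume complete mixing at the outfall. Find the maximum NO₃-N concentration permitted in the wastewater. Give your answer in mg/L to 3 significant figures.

38.7 mg/L

4.26 ML/d = 0.04931 m³/s.
Mass balance: 6.4·0.3213 = 0.04931·Cₑ + 0.272·0.54.
Cₑ = (2.056 − 0.1469) / 0.04931 = 38.73 mg/L.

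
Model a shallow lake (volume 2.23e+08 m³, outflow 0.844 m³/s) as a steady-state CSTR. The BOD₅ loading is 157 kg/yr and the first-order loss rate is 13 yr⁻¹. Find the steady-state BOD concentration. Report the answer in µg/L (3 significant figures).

Outflow Q = 0.844 m³/s × 3.156e+07 s/yr = 2.663e+07 m³/yr.
Steady-state CSTR mass balance: W = Q·C + k·V·C, so C = W/(Q + kV).
Q + kV = 2.663e+07 + 13·2.23e+08 = 2.926e+09 m³/yr.
C = 157/2.926e+09 = 5.366e-08 kg/m³ = 5.366e-05 mg/L = 0.05366 µg/L.

0.0537 µg/L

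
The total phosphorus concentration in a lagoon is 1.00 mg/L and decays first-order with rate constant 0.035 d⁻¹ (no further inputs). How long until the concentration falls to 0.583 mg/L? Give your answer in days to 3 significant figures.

15.4 d

t = ln(C₀/C)/k = ln(1.00/0.583)/0.035 = 0.5396/0.035 = 15.42 d.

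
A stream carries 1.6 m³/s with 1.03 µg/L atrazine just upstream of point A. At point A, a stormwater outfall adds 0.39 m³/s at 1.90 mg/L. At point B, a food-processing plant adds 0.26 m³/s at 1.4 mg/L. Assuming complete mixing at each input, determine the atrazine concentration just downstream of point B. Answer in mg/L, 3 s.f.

0.492 mg/L

1.03 µg/L = 0.00103 mg/L.
After input A: C = (1.6·0.00103 + 0.39·1.9) / 1.99 = 0.3732 mg/L.
After input B: C = (1.99·0.3732 + 0.26·1.4) / 2.25 = 0.4918 mg/L.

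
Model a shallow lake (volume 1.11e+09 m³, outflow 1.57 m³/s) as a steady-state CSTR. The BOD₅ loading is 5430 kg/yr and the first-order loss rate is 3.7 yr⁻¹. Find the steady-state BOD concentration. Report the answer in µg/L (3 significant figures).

Outflow Q = 1.57 m³/s × 3.156e+07 s/yr = 4.955e+07 m³/yr.
Steady-state CSTR mass balance: W = Q·C + k·V·C, so C = W/(Q + kV).
Q + kV = 4.955e+07 + 3.7·1.11e+09 = 4.157e+09 m³/yr.
C = 5430/4.157e+09 = 1.306e-06 kg/m³ = 0.001306 mg/L = 1.306 µg/L.

1.31 µg/L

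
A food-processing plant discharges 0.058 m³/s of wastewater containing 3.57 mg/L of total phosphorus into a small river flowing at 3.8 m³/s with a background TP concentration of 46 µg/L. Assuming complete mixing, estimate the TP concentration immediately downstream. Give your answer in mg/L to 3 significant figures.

46 µg/L = 0.046 mg/L.
Flow-weighted mixing gives C = (0.058·3.57 + 3.8·0.046) / (0.058 + 3.8) = 0.3819/3.858 = 0.09898 mg/L.

0.0990 mg/L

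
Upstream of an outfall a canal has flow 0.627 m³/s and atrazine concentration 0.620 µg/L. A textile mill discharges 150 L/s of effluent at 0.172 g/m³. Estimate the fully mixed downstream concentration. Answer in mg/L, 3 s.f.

150 L/s = 0.15 m³/s.
0.620 µg/L = 0.00062 mg/L.
Flow-weighted mixing gives C = (0.15·0.172 + 0.627·0.00062) / (0.15 + 0.627) = 0.02619/0.777 = 0.0337 mg/L.

0.0337 mg/L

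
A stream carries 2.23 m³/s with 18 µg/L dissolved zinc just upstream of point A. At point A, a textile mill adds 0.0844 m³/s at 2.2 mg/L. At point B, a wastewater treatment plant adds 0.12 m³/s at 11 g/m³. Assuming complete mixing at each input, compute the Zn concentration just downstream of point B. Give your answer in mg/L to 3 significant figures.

18 µg/L = 0.018 mg/L.
After input A: C = (2.23·0.018 + 0.0844·2.2) / 2.314 = 0.09757 mg/L.
After input B: C = (2.314·0.09757 + 0.12·11) / 2.434 = 0.635 mg/L.

0.635 mg/L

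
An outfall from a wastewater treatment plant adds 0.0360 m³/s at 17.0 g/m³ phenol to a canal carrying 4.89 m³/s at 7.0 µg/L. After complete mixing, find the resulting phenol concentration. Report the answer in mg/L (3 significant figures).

0.131 mg/L

7.0 µg/L = 0.007 mg/L.
By mass balance at complete mixing, C = (0.036·17 + 4.89·0.007) / (0.036 + 4.89) = 0.6462/4.926 = 0.1312 mg/L.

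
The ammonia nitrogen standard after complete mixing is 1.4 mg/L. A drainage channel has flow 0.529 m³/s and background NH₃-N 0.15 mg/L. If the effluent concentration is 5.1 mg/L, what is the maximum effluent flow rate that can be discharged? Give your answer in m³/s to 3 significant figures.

Mass balance at complete mixing: C_std·(Q_w + Q_r) = Q_w·C_e + Q_r·C_b.
Rearranging, Q_w = Q_r·(C_std − C_b)/(C_e − C_std) = 0.529·(1.4 − 0.15) / (5.1 − 1.4) = 0.1787 m³/s.

0.179 m³/s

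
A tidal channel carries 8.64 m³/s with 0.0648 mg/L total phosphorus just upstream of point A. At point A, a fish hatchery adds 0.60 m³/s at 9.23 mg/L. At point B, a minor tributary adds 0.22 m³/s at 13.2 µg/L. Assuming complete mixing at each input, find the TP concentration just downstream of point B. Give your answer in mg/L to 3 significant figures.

0.645 mg/L

After input A: C = (8.64·0.0648 + 0.6·9.23) / 9.24 = 0.6599 mg/L.
13.2 µg/L = 0.0132 mg/L.
After input B: C = (9.24·0.6599 + 0.22·0.0132) / 9.46 = 0.6449 mg/L.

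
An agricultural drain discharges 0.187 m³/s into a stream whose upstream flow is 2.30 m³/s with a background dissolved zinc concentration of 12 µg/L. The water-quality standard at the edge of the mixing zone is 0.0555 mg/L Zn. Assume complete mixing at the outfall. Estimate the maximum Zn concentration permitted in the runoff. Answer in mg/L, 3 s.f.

0.591 mg/L

12 µg/L = 0.012 mg/L.
Mass balance: 0.0555·2.487 = 0.187·Cₑ + 2.3·0.012.
Cₑ = (0.138 − 0.0276) / 0.187 = 0.5905 mg/L.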